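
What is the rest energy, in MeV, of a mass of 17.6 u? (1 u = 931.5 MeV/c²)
E = mc² = 16390 MeV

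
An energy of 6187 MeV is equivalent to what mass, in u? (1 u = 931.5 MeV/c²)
m = E/c² = 6.642 u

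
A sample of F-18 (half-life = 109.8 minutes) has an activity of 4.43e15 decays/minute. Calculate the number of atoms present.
N = A/λ = 7.017e17 atoms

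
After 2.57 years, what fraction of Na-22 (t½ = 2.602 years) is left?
N/N₀ = (1/2)^(t/t½) = 0.5043 = 50.4%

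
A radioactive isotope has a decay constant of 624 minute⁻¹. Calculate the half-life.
t½ = ln(2)/λ = 0.001111 minutes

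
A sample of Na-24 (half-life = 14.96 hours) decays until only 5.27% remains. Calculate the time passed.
t = t½ × log₂(N₀/N) = 63.52 hours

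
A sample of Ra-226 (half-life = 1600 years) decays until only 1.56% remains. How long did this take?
t = t½ × log₂(N₀/N) = 9604 years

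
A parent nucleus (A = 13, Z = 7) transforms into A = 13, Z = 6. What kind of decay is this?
ΔA = 0, ΔZ = -1 ⇒ beta-plus decay (β⁺) or electron capture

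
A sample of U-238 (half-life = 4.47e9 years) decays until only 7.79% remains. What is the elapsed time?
t = t½ × log₂(N₀/N) = 1.646e10 years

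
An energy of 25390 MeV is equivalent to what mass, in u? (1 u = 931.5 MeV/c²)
m = E/c² = 27.26 u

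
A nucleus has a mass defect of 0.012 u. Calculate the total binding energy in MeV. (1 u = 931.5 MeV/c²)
B.E. = Δm × 931.5 = 11.18 MeV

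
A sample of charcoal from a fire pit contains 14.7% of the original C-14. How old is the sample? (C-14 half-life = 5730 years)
Age = t½ × log₂(1/ratio) = 15850 years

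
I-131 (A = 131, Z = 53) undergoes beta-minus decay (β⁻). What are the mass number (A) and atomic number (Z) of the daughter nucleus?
Daughter: A = 131, Z = 54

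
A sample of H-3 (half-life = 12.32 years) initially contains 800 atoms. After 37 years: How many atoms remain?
N = N₀(1/2)^(t/t½) = 99.78 atoms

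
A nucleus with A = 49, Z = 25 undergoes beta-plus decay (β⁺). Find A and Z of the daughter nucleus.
Daughter: A = 49, Z = 24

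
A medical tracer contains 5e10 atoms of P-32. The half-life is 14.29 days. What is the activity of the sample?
A = λN = 2.425e9 decays/day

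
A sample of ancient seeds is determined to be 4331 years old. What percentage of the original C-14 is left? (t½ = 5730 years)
N/N₀ = (1/2)^(t/t½) = 0.5922 = 59.2%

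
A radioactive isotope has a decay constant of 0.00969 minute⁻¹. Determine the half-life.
t½ = ln(2)/λ = 71.53 minutes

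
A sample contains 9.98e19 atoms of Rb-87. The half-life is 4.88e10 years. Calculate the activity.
A = λN = 1.418e9 decays/year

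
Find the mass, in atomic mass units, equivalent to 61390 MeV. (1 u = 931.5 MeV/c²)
m = E/c² = 65.9 u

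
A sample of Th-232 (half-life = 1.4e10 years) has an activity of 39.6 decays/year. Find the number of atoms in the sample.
N = A/λ = 7.998e11 atoms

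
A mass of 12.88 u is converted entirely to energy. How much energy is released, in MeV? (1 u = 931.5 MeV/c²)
E = mc² = 12000 MeV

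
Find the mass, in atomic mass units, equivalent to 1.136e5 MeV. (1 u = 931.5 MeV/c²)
m = E/c² = 122 u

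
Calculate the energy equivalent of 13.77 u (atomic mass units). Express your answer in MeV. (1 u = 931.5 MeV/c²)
E = mc² = 12830 MeV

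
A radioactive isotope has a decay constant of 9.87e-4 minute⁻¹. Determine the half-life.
t½ = ln(2)/λ = 702.3 minutes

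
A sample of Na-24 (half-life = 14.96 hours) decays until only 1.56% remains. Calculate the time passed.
t = t½ × log₂(N₀/N) = 89.79 hours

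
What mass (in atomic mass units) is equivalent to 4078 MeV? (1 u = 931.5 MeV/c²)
m = E/c² = 4.378 u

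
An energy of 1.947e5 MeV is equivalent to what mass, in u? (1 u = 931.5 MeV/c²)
m = E/c² = 209 u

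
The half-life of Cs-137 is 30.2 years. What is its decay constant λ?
λ = ln(2)/t½ = 0.02295 year⁻¹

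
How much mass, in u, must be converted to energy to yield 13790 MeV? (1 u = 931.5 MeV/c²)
m = E/c² = 14.8 u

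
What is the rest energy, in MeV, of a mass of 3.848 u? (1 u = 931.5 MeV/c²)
E = mc² = 3584 MeV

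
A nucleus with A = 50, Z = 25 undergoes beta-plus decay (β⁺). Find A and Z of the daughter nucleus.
Daughter: A = 50, Z = 24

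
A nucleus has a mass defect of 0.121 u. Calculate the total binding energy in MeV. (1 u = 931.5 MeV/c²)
B.E. = Δm × 931.5 = 112.7 MeV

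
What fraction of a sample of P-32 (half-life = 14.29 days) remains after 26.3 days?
N/N₀ = (1/2)^(t/t½) = 0.2792 = 27.9%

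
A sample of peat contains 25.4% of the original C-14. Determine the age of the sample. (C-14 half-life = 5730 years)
Age = t½ × log₂(1/ratio) = 11330 years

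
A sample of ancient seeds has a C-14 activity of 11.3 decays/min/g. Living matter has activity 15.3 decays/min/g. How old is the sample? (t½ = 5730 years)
Age = t½ × log₂(A₀/A) = 2505 years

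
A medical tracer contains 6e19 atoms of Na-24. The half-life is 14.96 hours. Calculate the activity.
A = λN = 2.78e18 decays/hour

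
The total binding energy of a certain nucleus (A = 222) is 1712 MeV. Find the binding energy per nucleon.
B.E./A = 1712/222 = 7.712 MeV/nucleon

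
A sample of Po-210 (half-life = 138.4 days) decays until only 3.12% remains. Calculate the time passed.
t = t½ × log₂(N₀/N) = 692.3 days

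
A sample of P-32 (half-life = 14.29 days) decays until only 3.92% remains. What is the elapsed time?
t = t½ × log₂(N₀/N) = 66.78 days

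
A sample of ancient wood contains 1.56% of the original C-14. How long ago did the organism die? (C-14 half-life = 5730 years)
Age = t½ × log₂(1/ratio) = 34390 years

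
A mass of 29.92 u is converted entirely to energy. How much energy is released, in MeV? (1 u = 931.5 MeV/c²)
E = mc² = 27870 MeV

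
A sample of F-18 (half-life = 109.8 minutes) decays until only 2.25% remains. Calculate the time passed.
t = t½ × log₂(N₀/N) = 601 minutes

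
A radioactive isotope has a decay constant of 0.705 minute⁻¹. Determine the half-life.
t½ = ln(2)/λ = 0.9832 minutes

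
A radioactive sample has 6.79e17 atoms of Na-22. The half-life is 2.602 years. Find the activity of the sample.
A = λN = 1.809e17 decays/year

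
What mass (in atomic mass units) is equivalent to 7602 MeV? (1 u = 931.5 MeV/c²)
m = E/c² = 8.161 u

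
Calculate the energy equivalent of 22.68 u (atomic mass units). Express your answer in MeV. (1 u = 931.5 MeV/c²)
E = mc² = 21130 MeV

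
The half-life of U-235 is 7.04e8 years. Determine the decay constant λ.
λ = ln(2)/t½ = 9.846e-10 year⁻¹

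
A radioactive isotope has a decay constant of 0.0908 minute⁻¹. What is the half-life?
t½ = ln(2)/λ = 7.634 minutes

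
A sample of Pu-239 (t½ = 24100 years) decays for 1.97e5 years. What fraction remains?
N/N₀ = (1/2)^(t/t½) = 0.003462 = 0.346%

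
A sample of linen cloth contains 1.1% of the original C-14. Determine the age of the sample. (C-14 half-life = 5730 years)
Age = t½ × log₂(1/ratio) = 37280 years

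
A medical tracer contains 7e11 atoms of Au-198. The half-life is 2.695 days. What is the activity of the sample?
A = λN = 1.8e11 decays/day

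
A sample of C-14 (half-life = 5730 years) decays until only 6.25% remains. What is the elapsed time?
t = t½ × log₂(N₀/N) = 22920 years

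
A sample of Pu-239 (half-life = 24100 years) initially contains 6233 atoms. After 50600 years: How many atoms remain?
N = N₀(1/2)^(t/t½) = 1454 atoms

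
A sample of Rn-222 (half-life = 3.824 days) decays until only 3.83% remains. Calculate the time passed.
t = t½ × log₂(N₀/N) = 18 days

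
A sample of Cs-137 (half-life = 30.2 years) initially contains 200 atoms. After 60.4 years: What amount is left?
N = N₀(1/2)^(t/t½) = 50 atoms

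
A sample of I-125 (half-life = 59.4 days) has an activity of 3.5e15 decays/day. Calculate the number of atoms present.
N = A/λ = 2.999e17 atoms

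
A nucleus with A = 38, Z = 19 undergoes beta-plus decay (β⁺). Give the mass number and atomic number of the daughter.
Daughter: A = 38, Z = 18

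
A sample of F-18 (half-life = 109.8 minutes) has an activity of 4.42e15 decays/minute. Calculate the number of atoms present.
N = A/λ = 7.002e17 atoms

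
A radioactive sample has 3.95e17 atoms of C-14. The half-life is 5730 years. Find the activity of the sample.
A = λN = 4.778e13 decays/year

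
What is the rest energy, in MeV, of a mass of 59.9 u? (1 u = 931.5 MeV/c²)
E = mc² = 55800 MeV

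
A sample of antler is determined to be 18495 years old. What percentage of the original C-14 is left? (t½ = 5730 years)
N/N₀ = (1/2)^(t/t½) = 0.1067 = 10.7%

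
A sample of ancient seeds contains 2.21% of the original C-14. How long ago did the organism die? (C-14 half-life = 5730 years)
Age = t½ × log₂(1/ratio) = 31510 years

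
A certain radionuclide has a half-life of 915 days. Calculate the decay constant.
λ = ln(2)/t½ = 7.575e-4 day⁻¹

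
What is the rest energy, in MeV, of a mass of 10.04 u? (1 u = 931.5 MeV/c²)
E = mc² = 9352 MeV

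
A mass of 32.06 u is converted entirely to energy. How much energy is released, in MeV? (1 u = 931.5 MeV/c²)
E = mc² = 29860 MeV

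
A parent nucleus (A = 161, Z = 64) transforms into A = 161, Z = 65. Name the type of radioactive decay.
ΔA = 0, ΔZ = +1 ⇒ beta-minus decay (β⁻)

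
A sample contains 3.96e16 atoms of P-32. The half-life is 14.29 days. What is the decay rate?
A = λN = 1.921e15 decays/day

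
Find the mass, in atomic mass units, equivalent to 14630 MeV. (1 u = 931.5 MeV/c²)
m = E/c² = 15.71 u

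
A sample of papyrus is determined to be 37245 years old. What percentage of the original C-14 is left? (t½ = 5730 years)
N/N₀ = (1/2)^(t/t½) = 0.01105 = 1.1%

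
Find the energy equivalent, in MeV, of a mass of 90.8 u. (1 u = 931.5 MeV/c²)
E = mc² = 84580 MeV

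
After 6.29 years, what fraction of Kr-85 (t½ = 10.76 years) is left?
N/N₀ = (1/2)^(t/t½) = 0.6668 = 66.7%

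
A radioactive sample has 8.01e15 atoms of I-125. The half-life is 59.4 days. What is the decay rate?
A = λN = 9.347e13 decays/day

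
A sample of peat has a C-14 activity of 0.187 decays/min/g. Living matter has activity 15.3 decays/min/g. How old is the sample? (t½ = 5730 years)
Age = t½ × log₂(A₀/A) = 36410 years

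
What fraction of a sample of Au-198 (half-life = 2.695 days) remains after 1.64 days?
N/N₀ = (1/2)^(t/t½) = 0.6559 = 65.6%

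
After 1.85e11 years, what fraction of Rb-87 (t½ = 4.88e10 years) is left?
N/N₀ = (1/2)^(t/t½) = 0.07224 = 7.22%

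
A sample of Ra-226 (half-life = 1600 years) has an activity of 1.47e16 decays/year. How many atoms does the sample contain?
N = A/λ = 3.393e19 atoms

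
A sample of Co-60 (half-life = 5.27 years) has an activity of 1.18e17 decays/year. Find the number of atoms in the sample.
N = A/λ = 8.972e17 atoms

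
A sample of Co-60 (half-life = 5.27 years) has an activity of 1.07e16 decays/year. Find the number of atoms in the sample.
N = A/λ = 8.135e16 atoms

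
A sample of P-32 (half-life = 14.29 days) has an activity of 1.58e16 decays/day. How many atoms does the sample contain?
N = A/λ = 3.257e17 atoms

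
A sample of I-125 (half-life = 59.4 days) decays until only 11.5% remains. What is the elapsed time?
t = t½ × log₂(N₀/N) = 185.3 days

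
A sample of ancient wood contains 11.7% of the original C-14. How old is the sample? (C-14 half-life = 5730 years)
Age = t½ × log₂(1/ratio) = 17740 years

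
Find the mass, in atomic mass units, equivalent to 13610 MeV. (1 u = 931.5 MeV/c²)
m = E/c² = 14.61 u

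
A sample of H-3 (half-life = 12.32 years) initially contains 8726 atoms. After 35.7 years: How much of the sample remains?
N = N₀(1/2)^(t/t½) = 1171 atoms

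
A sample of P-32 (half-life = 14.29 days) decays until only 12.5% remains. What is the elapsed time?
t = t½ × log₂(N₀/N) = 42.87 days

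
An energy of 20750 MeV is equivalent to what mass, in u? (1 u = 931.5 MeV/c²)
m = E/c² = 22.28 u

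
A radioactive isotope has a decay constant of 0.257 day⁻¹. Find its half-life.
t½ = ln(2)/λ = 2.697 days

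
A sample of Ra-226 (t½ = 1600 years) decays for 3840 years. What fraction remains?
N/N₀ = (1/2)^(t/t½) = 0.1895 = 18.9%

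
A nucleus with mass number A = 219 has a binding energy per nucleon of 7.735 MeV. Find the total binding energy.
B.E. = 7.735 × 219 = 1694 MeV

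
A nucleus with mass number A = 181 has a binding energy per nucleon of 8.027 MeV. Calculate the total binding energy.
B.E. = 8.027 × 181 = 1453 MeV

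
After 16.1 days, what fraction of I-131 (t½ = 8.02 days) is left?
N/N₀ = (1/2)^(t/t½) = 0.2487 = 24.9%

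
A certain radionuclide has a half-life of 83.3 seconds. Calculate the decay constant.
λ = ln(2)/t½ = 0.008321 second⁻¹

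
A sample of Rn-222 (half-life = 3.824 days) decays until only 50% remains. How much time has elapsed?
t = t½ × log₂(N₀/N) = 3.824 days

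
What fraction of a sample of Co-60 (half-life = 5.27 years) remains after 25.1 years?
N/N₀ = (1/2)^(t/t½) = 0.03683 = 3.68%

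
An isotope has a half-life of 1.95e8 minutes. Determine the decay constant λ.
λ = ln(2)/t½ = 3.555e-9 minute⁻¹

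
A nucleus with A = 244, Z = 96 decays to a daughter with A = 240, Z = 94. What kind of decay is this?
ΔA = -4, ΔZ = -2 ⇒ alpha decay (α)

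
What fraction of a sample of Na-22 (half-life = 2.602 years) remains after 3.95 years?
N/N₀ = (1/2)^(t/t½) = 0.3492 = 34.9%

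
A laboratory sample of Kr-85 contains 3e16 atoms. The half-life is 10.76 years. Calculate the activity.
A = λN = 1.933e15 decays/year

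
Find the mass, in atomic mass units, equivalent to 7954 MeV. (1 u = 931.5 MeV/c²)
m = E/c² = 8.539 u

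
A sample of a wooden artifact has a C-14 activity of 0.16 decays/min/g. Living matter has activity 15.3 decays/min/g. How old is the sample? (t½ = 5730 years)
Age = t½ × log₂(A₀/A) = 37700 years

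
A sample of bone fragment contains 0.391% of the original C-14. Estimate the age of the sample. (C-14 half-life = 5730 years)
Age = t½ × log₂(1/ratio) = 45830 years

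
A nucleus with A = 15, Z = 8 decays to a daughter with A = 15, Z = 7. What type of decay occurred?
ΔA = 0, ΔZ = -1 ⇒ beta-plus decay (β⁺) or electron capture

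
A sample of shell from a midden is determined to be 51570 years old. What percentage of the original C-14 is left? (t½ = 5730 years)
N/N₀ = (1/2)^(t/t½) = 0.001953 = 0.195%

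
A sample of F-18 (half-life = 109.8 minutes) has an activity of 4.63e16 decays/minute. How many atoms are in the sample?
N = A/λ = 7.334e18 atoms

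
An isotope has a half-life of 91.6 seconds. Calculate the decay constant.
λ = ln(2)/t½ = 0.007567 second⁻¹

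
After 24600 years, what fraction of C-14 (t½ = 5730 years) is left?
N/N₀ = (1/2)^(t/t½) = 0.05101 = 5.1%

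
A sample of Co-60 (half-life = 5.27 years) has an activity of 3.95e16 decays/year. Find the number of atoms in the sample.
N = A/λ = 3.003e17 atoms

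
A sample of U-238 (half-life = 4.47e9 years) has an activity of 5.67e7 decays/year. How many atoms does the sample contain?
N = A/λ = 3.656e17 atoms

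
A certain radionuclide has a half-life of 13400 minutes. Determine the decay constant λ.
λ = ln(2)/t½ = 5.173e-5 minute⁻¹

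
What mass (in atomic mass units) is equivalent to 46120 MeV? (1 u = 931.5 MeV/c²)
m = E/c² = 49.51 u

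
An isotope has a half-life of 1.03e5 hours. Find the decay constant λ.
λ = ln(2)/t½ = 6.73e-6 hour⁻¹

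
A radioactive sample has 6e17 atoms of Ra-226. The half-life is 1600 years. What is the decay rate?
A = λN = 2.599e14 decays/year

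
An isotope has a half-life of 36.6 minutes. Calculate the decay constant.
λ = ln(2)/t½ = 0.01894 minute⁻¹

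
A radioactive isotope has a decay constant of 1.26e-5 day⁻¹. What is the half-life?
t½ = ln(2)/λ = 55010 days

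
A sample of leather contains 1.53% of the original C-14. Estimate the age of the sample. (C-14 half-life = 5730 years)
Age = t½ × log₂(1/ratio) = 34550 years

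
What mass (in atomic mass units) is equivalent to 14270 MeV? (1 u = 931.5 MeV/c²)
m = E/c² = 15.32 u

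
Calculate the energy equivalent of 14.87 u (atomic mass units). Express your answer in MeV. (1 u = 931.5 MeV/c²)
E = mc² = 13850 MeV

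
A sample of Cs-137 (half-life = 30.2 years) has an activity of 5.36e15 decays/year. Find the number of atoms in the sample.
N = A/λ = 2.335e17 atoms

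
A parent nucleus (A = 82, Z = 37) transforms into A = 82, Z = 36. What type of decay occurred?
ΔA = 0, ΔZ = -1 ⇒ beta-plus decay (β⁺) or electron capture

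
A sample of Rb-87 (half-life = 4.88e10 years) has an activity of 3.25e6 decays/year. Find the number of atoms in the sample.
N = A/λ = 2.288e17 atoms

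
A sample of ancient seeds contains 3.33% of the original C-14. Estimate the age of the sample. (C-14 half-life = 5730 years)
Age = t½ × log₂(1/ratio) = 28120 years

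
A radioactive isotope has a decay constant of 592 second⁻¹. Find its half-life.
t½ = ln(2)/λ = 0.001171 seconds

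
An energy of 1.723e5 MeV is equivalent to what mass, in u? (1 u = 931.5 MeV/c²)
m = E/c² = 185 u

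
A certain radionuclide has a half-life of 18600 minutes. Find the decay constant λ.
λ = ln(2)/t½ = 3.727e-5 minute⁻¹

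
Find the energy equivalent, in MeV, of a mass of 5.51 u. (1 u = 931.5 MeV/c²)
E = mc² = 5133 MeV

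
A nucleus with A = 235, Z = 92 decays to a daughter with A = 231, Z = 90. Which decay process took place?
ΔA = -4, ΔZ = -2 ⇒ alpha decay (α)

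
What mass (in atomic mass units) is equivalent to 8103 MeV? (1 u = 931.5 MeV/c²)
m = E/c² = 8.699 u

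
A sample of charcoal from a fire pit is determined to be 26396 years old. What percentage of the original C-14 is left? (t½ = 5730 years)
N/N₀ = (1/2)^(t/t½) = 0.04105 = 4.1%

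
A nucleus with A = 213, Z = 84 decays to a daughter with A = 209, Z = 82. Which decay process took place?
ΔA = -4, ΔZ = -2 ⇒ alpha decay (α)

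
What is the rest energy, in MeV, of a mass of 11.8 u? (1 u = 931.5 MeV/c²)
E = mc² = 10990 MeV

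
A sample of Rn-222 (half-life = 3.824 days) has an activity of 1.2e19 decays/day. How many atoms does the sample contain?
N = A/λ = 6.62e19 atoms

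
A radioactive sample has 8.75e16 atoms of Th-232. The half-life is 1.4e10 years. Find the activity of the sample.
A = λN = 4.332e6 decays/year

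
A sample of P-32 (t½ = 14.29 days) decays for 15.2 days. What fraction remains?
N/N₀ = (1/2)^(t/t½) = 0.4784 = 47.8%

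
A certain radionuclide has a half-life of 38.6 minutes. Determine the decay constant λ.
λ = ln(2)/t½ = 0.01796 minute⁻¹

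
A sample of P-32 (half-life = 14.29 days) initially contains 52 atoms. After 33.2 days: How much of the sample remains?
N = N₀(1/2)^(t/t½) = 10.39 atoms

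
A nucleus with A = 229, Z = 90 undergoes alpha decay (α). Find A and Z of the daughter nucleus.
Daughter: A = 225, Z = 88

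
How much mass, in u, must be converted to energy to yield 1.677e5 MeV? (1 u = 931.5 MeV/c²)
m = E/c² = 180 u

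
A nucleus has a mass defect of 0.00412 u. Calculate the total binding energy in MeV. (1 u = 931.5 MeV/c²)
B.E. = Δm × 931.5 = 3.838 MeV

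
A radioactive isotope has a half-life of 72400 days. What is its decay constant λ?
λ = ln(2)/t½ = 9.574e-6 day⁻¹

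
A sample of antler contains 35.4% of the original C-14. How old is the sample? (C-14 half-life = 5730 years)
Age = t½ × log₂(1/ratio) = 8585 years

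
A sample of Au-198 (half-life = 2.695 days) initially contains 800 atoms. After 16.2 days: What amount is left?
N = N₀(1/2)^(t/t½) = 12.4 atoms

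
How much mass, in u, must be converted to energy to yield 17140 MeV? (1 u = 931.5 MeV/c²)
m = E/c² = 18.4 u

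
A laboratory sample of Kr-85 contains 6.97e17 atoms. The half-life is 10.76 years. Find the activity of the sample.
A = λN = 4.49e16 decays/year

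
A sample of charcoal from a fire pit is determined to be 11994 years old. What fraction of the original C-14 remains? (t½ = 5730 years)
N/N₀ = (1/2)^(t/t½) = 0.2344 = 23.4%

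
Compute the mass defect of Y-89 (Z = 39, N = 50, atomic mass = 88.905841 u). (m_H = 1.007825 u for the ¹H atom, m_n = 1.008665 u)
Δm = Z·m_H + N·m_n − M = 0.8326 u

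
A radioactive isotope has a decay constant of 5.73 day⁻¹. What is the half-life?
t½ = ln(2)/λ = 0.121 days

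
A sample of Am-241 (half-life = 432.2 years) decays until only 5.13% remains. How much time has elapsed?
t = t½ × log₂(N₀/N) = 1852 years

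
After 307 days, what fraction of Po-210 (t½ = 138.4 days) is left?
N/N₀ = (1/2)^(t/t½) = 0.2149 = 21.5%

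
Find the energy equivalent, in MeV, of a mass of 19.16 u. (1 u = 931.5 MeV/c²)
E = mc² = 17850 MeV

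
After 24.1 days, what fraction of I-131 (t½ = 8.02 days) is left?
N/N₀ = (1/2)^(t/t½) = 0.1246 = 12.5%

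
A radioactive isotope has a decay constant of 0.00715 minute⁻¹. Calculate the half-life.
t½ = ln(2)/λ = 96.94 minutes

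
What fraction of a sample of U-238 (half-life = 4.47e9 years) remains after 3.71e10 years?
N/N₀ = (1/2)^(t/t½) = 0.003173 = 0.317%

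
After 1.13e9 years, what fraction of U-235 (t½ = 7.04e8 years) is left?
N/N₀ = (1/2)^(t/t½) = 0.3287 = 32.9%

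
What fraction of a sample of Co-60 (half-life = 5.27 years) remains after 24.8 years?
N/N₀ = (1/2)^(t/t½) = 0.03832 = 3.83%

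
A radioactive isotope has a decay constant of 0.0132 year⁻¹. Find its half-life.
t½ = ln(2)/λ = 52.51 years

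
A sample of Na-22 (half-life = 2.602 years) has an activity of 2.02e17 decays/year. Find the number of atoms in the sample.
N = A/λ = 7.583e17 atoms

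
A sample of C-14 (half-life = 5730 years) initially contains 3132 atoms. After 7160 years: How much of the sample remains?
N = N₀(1/2)^(t/t½) = 1317 atoms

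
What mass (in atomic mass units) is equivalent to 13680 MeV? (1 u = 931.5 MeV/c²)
m = E/c² = 14.69 u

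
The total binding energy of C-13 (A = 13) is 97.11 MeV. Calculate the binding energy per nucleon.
B.E./A = 97.11/13 = 7.47 MeV/nucleon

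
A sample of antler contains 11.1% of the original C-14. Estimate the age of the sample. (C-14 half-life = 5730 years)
Age = t½ × log₂(1/ratio) = 18170 years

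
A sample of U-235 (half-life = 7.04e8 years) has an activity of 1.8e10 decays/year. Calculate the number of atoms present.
N = A/λ = 1.828e19 atoms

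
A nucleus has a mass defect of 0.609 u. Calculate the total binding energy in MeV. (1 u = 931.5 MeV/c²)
B.E. = Δm × 931.5 = 567.3 MeV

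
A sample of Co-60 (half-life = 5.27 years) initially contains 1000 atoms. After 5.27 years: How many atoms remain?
N = N₀(1/2)^(t/t½) = 500 atoms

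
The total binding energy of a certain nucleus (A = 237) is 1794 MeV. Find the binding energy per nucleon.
B.E./A = 1794/237 = 7.57 MeV/nucleon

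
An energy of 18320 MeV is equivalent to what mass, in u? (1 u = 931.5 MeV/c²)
m = E/c² = 19.67 u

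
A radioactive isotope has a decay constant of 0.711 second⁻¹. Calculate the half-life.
t½ = ln(2)/λ = 0.9749 seconds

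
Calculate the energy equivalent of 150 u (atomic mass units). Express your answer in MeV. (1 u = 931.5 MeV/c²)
E = mc² = 1.397e5 MeV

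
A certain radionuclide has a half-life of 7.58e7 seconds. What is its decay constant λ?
λ = ln(2)/t½ = 9.144e-9 second⁻¹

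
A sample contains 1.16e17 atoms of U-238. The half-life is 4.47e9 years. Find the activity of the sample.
A = λN = 1.799e7 decays/year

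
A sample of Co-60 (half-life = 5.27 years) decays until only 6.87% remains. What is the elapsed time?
t = t½ × log₂(N₀/N) = 20.36 years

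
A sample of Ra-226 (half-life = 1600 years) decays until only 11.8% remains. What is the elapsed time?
t = t½ × log₂(N₀/N) = 4933 years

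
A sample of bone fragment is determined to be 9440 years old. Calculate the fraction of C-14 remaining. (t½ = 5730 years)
N/N₀ = (1/2)^(t/t½) = 0.3192 = 31.9%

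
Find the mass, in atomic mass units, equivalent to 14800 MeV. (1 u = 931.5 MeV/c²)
m = E/c² = 15.89 u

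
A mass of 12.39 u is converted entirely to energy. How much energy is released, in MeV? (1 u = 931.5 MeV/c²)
E = mc² = 11540 MeV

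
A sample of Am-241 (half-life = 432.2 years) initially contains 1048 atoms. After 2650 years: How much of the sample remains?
N = N₀(1/2)^(t/t½) = 14.95 atoms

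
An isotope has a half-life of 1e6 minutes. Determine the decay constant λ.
λ = ln(2)/t½ = 6.931e-7 minute⁻¹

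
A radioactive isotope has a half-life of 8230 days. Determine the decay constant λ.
λ = ln(2)/t½ = 8.422e-5 day⁻¹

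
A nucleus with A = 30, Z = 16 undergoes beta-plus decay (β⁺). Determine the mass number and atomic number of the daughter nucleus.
Daughter: A = 30, Z = 15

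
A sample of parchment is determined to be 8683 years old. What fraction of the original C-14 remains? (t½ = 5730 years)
N/N₀ = (1/2)^(t/t½) = 0.3498 = 35%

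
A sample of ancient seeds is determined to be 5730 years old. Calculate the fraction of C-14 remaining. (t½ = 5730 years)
N/N₀ = (1/2)^(t/t½) = 0.5 = 50%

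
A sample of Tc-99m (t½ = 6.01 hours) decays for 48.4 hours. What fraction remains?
N/N₀ = (1/2)^(t/t½) = 0.003765 = 0.376%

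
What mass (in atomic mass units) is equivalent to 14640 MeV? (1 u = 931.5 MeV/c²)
m = E/c² = 15.72 u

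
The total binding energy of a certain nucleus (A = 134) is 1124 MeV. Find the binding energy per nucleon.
B.E./A = 1124/134 = 8.388 MeV/nucleon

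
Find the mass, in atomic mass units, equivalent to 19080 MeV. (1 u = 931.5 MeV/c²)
m = E/c² = 20.48 u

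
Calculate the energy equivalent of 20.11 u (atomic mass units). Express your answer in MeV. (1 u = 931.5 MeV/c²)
E = mc² = 18730 MeV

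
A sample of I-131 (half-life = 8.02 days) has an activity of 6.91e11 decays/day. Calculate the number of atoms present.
N = A/λ = 7.995e12 atoms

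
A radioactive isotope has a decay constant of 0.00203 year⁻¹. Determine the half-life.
t½ = ln(2)/λ = 341.5 years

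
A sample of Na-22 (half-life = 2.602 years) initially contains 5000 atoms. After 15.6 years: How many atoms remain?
N = N₀(1/2)^(t/t½) = 78.38 atoms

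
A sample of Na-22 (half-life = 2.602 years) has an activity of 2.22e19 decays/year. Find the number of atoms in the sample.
N = A/λ = 8.334e19 atoms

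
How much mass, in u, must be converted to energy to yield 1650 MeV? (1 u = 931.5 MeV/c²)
m = E/c² = 1.771 u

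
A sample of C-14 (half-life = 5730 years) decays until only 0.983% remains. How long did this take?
t = t½ × log₂(N₀/N) = 38210 years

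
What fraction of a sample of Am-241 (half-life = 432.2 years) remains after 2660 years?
N/N₀ = (1/2)^(t/t½) = 0.01404 = 1.4%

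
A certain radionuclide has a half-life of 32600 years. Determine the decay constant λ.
λ = ln(2)/t½ = 2.126e-5 year⁻¹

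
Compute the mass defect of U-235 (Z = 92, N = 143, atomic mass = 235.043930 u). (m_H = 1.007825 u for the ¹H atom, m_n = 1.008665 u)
Δm = Z·m_H + N·m_n − M = 1.915 u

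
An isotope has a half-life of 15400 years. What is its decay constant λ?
λ = ln(2)/t½ = 4.501e-5 year⁻¹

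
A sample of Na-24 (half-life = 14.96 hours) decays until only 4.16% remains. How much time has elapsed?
t = t½ × log₂(N₀/N) = 68.63 hours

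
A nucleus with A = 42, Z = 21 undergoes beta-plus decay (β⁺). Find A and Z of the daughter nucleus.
Daughter: A = 42, Z = 20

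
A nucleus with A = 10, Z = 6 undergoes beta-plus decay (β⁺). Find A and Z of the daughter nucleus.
Daughter: A = 10, Z = 5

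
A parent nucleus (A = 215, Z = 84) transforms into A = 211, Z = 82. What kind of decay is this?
ΔA = -4, ΔZ = -2 ⇒ alpha decay (α)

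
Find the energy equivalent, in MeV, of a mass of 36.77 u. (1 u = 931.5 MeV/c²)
E = mc² = 34250 MeV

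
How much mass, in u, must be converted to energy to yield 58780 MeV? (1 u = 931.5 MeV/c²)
m = E/c² = 63.1 u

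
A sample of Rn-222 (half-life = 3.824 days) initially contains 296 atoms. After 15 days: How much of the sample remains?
N = N₀(1/2)^(t/t½) = 19.52 atoms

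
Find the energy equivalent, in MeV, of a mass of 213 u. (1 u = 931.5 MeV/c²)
E = mc² = 1.984e5 MeV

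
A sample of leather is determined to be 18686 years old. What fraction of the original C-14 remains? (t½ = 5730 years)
N/N₀ = (1/2)^(t/t½) = 0.1043 = 10.4%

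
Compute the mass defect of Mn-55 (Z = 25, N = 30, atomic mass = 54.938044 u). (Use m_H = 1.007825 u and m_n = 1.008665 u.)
Δm = Z·m_H + N·m_n − M = 0.5175 u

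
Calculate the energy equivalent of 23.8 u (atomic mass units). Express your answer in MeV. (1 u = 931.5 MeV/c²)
E = mc² = 22170 MeV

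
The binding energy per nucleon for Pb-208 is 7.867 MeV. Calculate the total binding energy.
B.E. = 7.867 × 208 = 1636 MeV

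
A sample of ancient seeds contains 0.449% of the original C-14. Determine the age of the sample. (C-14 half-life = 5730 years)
Age = t½ × log₂(1/ratio) = 44690 years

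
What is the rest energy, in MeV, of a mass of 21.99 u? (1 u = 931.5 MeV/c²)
E = mc² = 20480 MeV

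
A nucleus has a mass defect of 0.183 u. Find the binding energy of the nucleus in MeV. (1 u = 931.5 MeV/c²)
B.E. = Δm × 931.5 = 170.5 MeV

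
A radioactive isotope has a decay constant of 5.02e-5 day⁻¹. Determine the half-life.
t½ = ln(2)/λ = 13810 days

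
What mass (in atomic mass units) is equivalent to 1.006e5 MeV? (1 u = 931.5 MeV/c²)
m = E/c² = 108 u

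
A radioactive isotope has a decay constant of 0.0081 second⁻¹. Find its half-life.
t½ = ln(2)/λ = 85.57 seconds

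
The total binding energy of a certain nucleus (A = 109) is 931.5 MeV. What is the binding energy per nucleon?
B.E./A = 931.5/109 = 8.546 MeV/nucleon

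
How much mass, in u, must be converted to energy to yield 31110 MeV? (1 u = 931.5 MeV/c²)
m = E/c² = 33.4 u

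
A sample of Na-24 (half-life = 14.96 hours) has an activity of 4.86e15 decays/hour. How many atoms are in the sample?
N = A/λ = 1.049e17 atoms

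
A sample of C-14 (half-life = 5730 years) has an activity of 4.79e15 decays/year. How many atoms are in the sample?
N = A/λ = 3.96e19 atoms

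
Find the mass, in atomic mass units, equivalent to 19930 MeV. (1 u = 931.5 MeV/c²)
m = E/c² = 21.4 u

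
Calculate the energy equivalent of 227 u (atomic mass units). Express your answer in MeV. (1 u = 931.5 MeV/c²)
E = mc² = 2.115e5 MeV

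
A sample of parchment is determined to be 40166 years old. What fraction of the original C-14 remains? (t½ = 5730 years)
N/N₀ = (1/2)^(t/t½) = 0.00776 = 0.776%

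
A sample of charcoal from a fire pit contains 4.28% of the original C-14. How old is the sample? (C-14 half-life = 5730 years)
Age = t½ × log₂(1/ratio) = 26050 years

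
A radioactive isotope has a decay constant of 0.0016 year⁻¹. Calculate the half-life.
t½ = ln(2)/λ = 433.2 years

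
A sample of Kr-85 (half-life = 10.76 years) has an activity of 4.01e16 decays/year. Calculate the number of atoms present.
N = A/λ = 6.225e17 atoms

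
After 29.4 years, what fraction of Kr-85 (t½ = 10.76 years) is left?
N/N₀ = (1/2)^(t/t½) = 0.1505 = 15%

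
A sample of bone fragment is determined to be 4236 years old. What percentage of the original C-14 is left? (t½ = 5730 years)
N/N₀ = (1/2)^(t/t½) = 0.599 = 59.9%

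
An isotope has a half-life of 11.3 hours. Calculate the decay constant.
λ = ln(2)/t½ = 0.06134 hour⁻¹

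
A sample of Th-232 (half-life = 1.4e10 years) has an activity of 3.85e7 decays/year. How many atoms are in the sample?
N = A/λ = 7.776e17 atoms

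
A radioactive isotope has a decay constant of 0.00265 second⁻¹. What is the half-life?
t½ = ln(2)/λ = 261.6 seconds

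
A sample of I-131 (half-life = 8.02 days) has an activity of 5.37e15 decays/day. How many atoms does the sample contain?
N = A/λ = 6.213e16 atoms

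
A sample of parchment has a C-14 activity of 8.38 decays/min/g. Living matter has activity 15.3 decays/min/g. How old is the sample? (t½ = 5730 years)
Age = t½ × log₂(A₀/A) = 4977 years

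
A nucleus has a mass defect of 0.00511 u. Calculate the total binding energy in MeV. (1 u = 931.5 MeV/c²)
B.E. = Δm × 931.5 = 4.76 MeV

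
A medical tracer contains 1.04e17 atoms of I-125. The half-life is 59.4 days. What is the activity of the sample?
A = λN = 1.214e15 decays/day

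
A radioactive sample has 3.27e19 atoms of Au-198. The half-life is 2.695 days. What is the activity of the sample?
A = λN = 8.41e18 decays/day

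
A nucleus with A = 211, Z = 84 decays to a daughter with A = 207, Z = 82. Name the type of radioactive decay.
ΔA = -4, ΔZ = -2 ⇒ alpha decay (α)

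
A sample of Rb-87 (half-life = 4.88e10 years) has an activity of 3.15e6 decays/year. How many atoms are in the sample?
N = A/λ = 2.218e17 atoms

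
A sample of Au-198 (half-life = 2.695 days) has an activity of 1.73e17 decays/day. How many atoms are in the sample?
N = A/λ = 6.726e17 atoms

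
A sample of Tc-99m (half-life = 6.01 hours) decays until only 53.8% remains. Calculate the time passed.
t = t½ × log₂(N₀/N) = 5.375 hours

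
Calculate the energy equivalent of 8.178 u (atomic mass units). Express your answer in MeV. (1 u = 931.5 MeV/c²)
E = mc² = 7618 MeV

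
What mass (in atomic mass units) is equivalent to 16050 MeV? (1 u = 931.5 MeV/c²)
m = E/c² = 17.23 u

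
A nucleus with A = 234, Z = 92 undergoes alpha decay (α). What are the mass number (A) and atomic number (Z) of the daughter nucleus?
Daughter: A = 230, Z = 90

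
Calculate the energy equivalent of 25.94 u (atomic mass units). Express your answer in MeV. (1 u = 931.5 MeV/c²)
E = mc² = 24160 MeV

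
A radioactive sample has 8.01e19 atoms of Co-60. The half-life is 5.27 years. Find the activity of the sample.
A = λN = 1.054e19 decays/year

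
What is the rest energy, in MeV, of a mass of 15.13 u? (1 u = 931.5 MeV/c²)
E = mc² = 14090 MeV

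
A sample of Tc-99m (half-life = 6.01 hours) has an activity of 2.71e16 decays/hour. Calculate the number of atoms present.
N = A/λ = 2.35e17 atoms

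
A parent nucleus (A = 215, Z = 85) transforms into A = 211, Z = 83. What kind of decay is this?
ΔA = -4, ΔZ = -2 ⇒ alpha decay (α)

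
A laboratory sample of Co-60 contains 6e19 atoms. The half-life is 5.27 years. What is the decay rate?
A = λN = 7.892e18 decays/year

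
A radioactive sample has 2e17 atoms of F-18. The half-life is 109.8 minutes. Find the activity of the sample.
A = λN = 1.263e15 decays/minute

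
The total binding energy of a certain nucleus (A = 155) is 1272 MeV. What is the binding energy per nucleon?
B.E./A = 1272/155 = 8.206 MeV/nucleon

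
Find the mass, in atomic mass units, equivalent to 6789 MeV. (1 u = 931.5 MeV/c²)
m = E/c² = 7.288 u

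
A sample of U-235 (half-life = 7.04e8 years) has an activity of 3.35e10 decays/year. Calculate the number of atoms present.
N = A/λ = 3.402e19 atoms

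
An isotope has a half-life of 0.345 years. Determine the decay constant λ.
λ = ln(2)/t½ = 2.009 year⁻¹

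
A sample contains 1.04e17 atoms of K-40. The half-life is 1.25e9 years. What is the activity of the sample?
A = λN = 5.767e7 decays/year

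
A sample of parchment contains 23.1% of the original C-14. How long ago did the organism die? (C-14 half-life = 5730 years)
Age = t½ × log₂(1/ratio) = 12110 years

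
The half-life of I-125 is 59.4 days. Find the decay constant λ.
λ = ln(2)/t½ = 0.01167 day⁻¹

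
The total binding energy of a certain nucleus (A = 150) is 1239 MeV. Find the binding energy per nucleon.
B.E./A = 1239/150 = 8.26 MeV/nucleon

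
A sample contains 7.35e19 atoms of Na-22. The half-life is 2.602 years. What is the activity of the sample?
A = λN = 1.958e19 decays/year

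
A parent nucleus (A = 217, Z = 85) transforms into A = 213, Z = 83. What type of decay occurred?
ΔA = -4, ΔZ = -2 ⇒ alpha decay (α)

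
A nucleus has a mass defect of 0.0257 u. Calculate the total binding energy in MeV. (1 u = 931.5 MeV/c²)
B.E. = Δm × 931.5 = 23.94 MeV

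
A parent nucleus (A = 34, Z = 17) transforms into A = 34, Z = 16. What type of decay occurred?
ΔA = 0, ΔZ = -1 ⇒ beta-plus decay (β⁺) or electron capture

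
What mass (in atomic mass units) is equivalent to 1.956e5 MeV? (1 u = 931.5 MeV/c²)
m = E/c² = 210 u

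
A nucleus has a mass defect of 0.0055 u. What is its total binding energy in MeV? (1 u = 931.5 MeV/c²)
B.E. = Δm × 931.5 = 5.123 MeV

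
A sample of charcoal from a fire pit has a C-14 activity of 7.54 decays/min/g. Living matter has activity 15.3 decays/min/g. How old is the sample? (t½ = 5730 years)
Age = t½ × log₂(A₀/A) = 5850 years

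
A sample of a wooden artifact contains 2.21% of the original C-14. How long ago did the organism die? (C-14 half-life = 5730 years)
Age = t½ × log₂(1/ratio) = 31510 years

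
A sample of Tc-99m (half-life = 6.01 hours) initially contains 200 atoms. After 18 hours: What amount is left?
N = N₀(1/2)^(t/t½) = 25.09 atoms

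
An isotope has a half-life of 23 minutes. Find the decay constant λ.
λ = ln(2)/t½ = 0.03014 minute⁻¹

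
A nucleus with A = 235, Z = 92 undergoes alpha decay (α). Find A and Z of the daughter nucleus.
Daughter: A = 231, Z = 90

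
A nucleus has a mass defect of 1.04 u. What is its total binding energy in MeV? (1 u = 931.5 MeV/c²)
B.E. = Δm × 931.5 = 968.8 MeV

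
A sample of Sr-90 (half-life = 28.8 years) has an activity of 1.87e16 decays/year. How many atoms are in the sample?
N = A/λ = 7.77e17 atoms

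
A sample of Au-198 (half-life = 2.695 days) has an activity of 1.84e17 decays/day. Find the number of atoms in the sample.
N = A/λ = 7.154e17 atoms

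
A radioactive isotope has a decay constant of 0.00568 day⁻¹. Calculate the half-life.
t½ = ln(2)/λ = 122 days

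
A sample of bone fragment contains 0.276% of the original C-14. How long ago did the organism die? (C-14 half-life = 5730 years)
Age = t½ × log₂(1/ratio) = 48710 years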